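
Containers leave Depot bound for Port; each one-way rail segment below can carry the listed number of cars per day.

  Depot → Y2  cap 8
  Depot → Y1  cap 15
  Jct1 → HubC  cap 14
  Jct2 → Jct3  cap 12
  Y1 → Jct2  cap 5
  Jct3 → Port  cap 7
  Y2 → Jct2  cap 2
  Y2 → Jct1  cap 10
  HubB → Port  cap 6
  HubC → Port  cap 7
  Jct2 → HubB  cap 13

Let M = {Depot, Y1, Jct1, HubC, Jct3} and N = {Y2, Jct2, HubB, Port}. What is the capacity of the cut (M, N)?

Edges leaving {Depot, Y1, Jct1, HubC, Jct3}: Depot→Y2 (8), Y1→Jct2 (5), HubC→Port (7), Jct3→Port (7).
Cut capacity = 8 + 5 + 7 + 7 = 27.

27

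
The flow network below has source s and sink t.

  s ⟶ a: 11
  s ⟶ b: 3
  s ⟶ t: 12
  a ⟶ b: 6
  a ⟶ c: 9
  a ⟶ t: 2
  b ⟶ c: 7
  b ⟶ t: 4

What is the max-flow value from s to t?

18

Augment s→t: bottleneck 12, flow now 12.
Augment s→a→t: bottleneck 2, flow now 14.
Augment s→b→t: bottleneck 3, flow now 17.
Augment s→a→b→t: bottleneck 1, flow now 18.
No augmenting path remains; maximum flow = 18.
In the residual graph, reachable from s: {s, a, b, c}.
Min-cut edges: s→t (12), a→t (2), b→t (4); capacity 12 + 2 + 4 = 18.
This cut is saturated, so no flow can exceed 18.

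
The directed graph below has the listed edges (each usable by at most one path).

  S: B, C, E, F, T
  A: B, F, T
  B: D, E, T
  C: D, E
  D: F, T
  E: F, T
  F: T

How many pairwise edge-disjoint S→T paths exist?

Assign every edge capacity 1; by Menger, the answer equals the max flow.
Path S→T (+1); total 1.
Path S→B→T (+1); total 2.
Path S→E→T (+1); total 3.
Path S→F→T (+1); total 4.
Path S→C→D→T (+1); total 5.
No residual S→T path; max flow = 5.
Certifying cut of size 5: {S→B, S→C, S→E, S→F, S→T}.

5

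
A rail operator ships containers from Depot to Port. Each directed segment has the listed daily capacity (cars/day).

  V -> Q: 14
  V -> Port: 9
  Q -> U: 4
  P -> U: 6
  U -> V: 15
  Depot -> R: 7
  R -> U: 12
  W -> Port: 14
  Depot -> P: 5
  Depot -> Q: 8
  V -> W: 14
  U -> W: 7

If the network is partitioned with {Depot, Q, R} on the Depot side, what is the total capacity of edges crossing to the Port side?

21

Edges leaving {Depot, Q, R}: Depot→P (5), Q→U (4), R→U (12).
Cut capacity = 5 + 4 + 12 = 21.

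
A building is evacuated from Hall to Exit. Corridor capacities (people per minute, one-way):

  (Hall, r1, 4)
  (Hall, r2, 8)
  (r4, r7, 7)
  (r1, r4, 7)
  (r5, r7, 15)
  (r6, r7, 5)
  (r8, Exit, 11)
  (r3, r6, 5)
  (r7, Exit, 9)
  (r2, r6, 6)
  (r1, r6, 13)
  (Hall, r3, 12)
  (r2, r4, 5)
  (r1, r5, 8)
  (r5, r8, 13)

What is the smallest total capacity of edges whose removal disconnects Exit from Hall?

13

Augment Hall→r1→r4→r7→Exit: bottleneck 4, flow now 4.
Augment Hall→r2→r4→r7→Exit: bottleneck 3, flow now 7.
Augment Hall→r2→r6→r7→Exit: bottleneck 2, flow now 9.
Augment Hall→r2→r4→r1→r5→r8→Exit: bottleneck 2, flow now 11. (uses reverse residual edge)
Augment Hall→r2→r6→r7→r4→r1→r5→r8→Exit: bottleneck 1, flow now 12. (uses reverse residual edge)
Augment Hall→r3→r6→r7→r4→r1→r5→r8→Exit: bottleneck 1, flow now 13. (uses reverse residual edge)
No augmenting path remains; maximum flow = 13.
By max-flow min-cut, the minimum cut capacity equals the max flow.
In the residual graph, reachable from Hall: {Hall, r2, r3, r4, r6, r7}.
Min-cut edges: Hall→r1 (4), r7→Exit (9); capacity 4 + 9 = 13.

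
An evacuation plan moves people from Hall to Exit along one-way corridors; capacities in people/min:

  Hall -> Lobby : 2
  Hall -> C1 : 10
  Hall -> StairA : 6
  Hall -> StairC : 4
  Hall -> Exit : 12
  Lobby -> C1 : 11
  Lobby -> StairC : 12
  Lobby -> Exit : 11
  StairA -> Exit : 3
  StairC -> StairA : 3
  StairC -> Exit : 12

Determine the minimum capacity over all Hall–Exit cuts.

21

Augment Hall→Exit: bottleneck 12, flow now 12.
Augment Hall→Lobby→Exit: bottleneck 2, flow now 14.
Augment Hall→StairA→Exit: bottleneck 3, flow now 17.
Augment Hall→StairC→Exit: bottleneck 4, flow now 21.
No augmenting path remains; maximum flow = 21.
By max-flow min-cut, the minimum cut capacity equals the max flow.
In the residual graph, reachable from Hall: {Hall, C1, StairA}.
Min-cut edges: Hall→Lobby (2), Hall→StairC (4), Hall→Exit (12), StairA→Exit (3); capacity 2 + 4 + 12 + 3 = 21.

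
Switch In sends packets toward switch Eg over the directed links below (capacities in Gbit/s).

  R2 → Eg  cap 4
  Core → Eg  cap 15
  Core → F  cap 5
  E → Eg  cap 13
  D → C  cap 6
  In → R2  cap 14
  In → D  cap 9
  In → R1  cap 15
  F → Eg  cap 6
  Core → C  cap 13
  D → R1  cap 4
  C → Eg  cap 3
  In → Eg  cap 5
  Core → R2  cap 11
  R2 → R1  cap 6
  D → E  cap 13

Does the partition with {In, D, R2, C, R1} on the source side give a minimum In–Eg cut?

No — its capacity is 25, but the minimum cut has capacity 18.

Given cut capacity: 5 + 13 + 4 + 3 = 25.
Augment In→Eg: bottleneck 5, flow now 5.
Augment In→R2→Eg: bottleneck 4, flow now 9.
Augment In→D→E→Eg: bottleneck 9, flow now 18.
No augmenting path remains; maximum flow = 18.
In the residual graph, reachable from In: {In, R2, R1}.
Min-cut edges: In→D (9), In→Eg (5), R2→Eg (4); capacity 9 + 5 + 4 = 18.
Cut capacity 25 exceeds the max flow 18, so it is not minimum.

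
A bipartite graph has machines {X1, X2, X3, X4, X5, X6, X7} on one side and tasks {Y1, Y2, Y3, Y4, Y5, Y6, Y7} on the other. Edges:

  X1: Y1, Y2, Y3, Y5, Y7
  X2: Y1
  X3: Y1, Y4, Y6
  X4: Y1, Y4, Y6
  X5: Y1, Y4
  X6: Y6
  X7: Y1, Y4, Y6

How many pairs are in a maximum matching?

Unit-capacity flow: source→left, listed edges, right→sink; max matching = max flow.
Augmenting path X1→Y1 (+1); matched 1.
Augmenting path X3→Y4 (+1); matched 2.
Augmenting path X4→Y6 (+1); matched 3.
Augmenting path X2→Y1→X1→Y2 (+1); matched 4.
No augmenting path remains; maximum matching = 4.
König certificate: {X1, Y1, Y4, Y6} is a vertex cover of size 4 (every listed pair touches it), so no matching can be larger.

4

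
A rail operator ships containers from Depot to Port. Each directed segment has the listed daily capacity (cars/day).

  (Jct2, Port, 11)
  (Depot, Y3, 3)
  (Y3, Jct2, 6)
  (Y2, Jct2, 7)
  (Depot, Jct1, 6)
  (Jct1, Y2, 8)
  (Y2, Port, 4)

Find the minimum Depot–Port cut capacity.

Augment Depot→Y3→Jct2→Port: bottleneck 3, flow now 3.
Augment Depot→Jct1→Y2→Port: bottleneck 4, flow now 7.
Augment Depot→Jct1→Y2→Jct2→Port: bottleneck 2, flow now 9.
No augmenting path remains; maximum flow = 9.
By max-flow min-cut, the minimum cut capacity equals the max flow.
In the residual graph, reachable from Depot: {Depot}.
Min-cut edges: Depot→Y3 (3), Depot→Jct1 (6); capacity 3 + 6 = 9.

9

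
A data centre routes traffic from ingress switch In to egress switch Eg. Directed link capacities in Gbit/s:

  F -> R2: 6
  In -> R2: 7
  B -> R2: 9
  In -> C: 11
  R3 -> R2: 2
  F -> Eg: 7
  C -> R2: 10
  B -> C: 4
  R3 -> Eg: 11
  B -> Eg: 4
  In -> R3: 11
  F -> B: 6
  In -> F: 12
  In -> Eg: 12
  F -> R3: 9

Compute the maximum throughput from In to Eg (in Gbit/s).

34

Augment In→Eg: bottleneck 12, flow now 12.
Augment In→F→Eg: bottleneck 7, flow now 19.
Augment In→R3→Eg: bottleneck 11, flow now 30.
Augment In→F→B→Eg: bottleneck 4, flow now 34.
No augmenting path remains; maximum flow = 34.
In the residual graph, reachable from In: {In, F, B, C, R3, R2}.
Min-cut edges: In→Eg (12), F→Eg (7), B→Eg (4), R3→Eg (11); capacity 12 + 7 + 4 + 11 = 34.
This cut is saturated, so no flow can exceed 34.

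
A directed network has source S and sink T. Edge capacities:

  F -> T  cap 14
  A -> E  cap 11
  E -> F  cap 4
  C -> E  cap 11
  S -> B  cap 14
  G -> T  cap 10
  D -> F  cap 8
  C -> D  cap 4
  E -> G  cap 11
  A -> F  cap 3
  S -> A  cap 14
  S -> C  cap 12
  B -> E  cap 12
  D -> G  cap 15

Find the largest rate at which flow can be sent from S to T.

Augment S→A→F→T: bottleneck 3, flow now 3.
Augment S→A→E→F→T: bottleneck 4, flow now 7.
Augment S→A→E→G→T: bottleneck 7, flow now 14.
Augment S→B→E→G→T: bottleneck 3, flow now 17.
Augment S→C→D→F→T: bottleneck 4, flow now 21.
No augmenting path remains; maximum flow = 21.
In the residual graph, reachable from S: {S, A, B, C, E, G}.
Min-cut edges: A→F (3), C→D (4), E→F (4), G→T (10); capacity 3 + 4 + 4 + 10 = 21.
This cut is saturated, so no flow can exceed 21.

21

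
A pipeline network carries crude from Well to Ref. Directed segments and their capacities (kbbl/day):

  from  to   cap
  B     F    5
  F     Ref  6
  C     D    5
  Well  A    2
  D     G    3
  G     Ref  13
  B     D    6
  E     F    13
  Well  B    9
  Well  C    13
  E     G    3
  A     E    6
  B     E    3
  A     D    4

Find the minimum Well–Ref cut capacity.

Augment Well→B→F→Ref: bottleneck 5, flow now 5.
Augment Well→A→D→G→Ref: bottleneck 2, flow now 7.
Augment Well→B→D→G→Ref: bottleneck 1, flow now 8.
Augment Well→B→E→F→Ref: bottleneck 1, flow now 9.
Augment Well→B→E→G→Ref: bottleneck 2, flow now 11.
Augment Well→C→D→A→E→G→Ref: bottleneck 1, flow now 12. (uses reverse residual edge)
No augmenting path remains; maximum flow = 12.
By max-flow min-cut, the minimum cut capacity equals the max flow.
In the residual graph, reachable from Well: {Well, A, B, C, D, E, F}.
Min-cut edges: D→G (3), E→G (3), F→Ref (6); capacity 3 + 3 + 6 = 12.

12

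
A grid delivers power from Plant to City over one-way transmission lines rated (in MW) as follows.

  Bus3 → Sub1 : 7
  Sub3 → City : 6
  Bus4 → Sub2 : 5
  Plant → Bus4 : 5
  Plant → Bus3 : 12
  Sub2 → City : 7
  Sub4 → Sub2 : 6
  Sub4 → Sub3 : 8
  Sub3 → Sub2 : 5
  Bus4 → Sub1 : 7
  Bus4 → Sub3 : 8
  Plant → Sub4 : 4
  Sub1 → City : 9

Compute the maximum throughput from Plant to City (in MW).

Augment Plant→Bus4→Sub1→City: bottleneck 5, flow now 5.
Augment Plant→Bus3→Sub1→City: bottleneck 4, flow now 9.
Augment Plant→Sub4→Sub2→City: bottleneck 4, flow now 13.
Augment Plant→Bus3→Sub1→Bus4→Sub2→City: bottleneck 3, flow now 16. (uses reverse residual edge)
No augmenting path remains; maximum flow = 16.
In the residual graph, reachable from Plant: {Plant, Bus3}.
Min-cut edges: Plant→Bus4 (5), Plant→Sub4 (4), Bus3→Sub1 (7); capacity 5 + 4 + 7 = 16.
This cut is saturated, so no flow can exceed 16.

16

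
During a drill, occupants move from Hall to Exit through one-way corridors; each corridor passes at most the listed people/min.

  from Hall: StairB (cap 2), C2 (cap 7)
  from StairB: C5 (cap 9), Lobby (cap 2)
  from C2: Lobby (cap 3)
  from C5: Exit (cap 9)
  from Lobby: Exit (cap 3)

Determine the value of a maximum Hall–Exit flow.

5

Augment Hall→StairB→C5→Exit: bottleneck 2, flow now 2.
Augment Hall→C2→Lobby→Exit: bottleneck 3, flow now 5.
No augmenting path remains; maximum flow = 5.
In the residual graph, reachable from Hall: {Hall, C2}.
Min-cut edges: Hall→StairB (2), C2→Lobby (3); capacity 2 + 3 = 5.
This cut is saturated, so no flow can exceed 5.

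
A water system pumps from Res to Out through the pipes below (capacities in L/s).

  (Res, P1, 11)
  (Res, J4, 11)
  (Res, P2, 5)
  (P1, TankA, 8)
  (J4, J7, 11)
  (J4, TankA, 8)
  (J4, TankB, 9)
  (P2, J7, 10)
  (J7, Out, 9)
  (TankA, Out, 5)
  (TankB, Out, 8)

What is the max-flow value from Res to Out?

Augment Res→P1→TankA→Out: bottleneck 5, flow now 5.
Augment Res→J4→J7→Out: bottleneck 9, flow now 14.
Augment Res→J4→TankB→Out: bottleneck 2, flow now 16.
Augment Res→P2→J7→J4→TankB→Out: bottleneck 5, flow now 21. (uses reverse residual edge)
No augmenting path remains; maximum flow = 21.
In the residual graph, reachable from Res: {Res, P1, TankA}.
Min-cut edges: Res→J4 (11), Res→P2 (5), TankA→Out (5); capacity 11 + 5 + 5 = 21.
This cut is saturated, so no flow can exceed 21.

21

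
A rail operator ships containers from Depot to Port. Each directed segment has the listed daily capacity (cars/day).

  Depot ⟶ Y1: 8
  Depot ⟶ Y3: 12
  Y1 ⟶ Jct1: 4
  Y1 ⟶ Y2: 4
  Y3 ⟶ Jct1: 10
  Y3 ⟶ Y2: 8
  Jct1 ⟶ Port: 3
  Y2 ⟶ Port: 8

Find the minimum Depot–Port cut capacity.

Augment Depot→Y1→Jct1→Port: bottleneck 3, flow now 3.
Augment Depot→Y1→Y2→Port: bottleneck 4, flow now 7.
Augment Depot→Y3→Y2→Port: bottleneck 4, flow now 11.
No augmenting path remains; maximum flow = 11.
By max-flow min-cut, the minimum cut capacity equals the max flow.
In the residual graph, reachable from Depot: {Depot, Y1, Y3, Jct1, Y2}.
Min-cut edges: Jct1→Port (3), Y2→Port (8); capacity 3 + 8 = 11.

11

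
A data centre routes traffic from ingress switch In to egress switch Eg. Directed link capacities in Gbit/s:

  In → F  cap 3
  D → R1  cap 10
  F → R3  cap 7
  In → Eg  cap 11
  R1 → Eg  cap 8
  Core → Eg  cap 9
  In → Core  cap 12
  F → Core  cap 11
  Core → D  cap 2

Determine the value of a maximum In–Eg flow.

22

Augment In→Eg: bottleneck 11, flow now 11.
Augment In→Core→Eg: bottleneck 9, flow now 20.
Augment In→Core→D→R1→Eg: bottleneck 2, flow now 22.
No augmenting path remains; maximum flow = 22.
In the residual graph, reachable from In: {In, F, Core, R3}.
Min-cut edges: In→Eg (11), Core→D (2), Core→Eg (9); capacity 11 + 2 + 9 = 22.
This cut is saturated, so no flow can exceed 22.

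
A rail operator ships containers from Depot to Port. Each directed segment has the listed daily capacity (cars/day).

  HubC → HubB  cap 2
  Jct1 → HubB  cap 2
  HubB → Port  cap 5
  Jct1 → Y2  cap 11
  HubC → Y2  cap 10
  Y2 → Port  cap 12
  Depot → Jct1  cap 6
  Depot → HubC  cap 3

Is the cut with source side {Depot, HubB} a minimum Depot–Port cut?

Given cut capacity: 6 + 3 + 5 = 14.
Augment Depot→Jct1→Y2→Port: bottleneck 6, flow now 6.
Augment Depot→HubC→Y2→Port: bottleneck 3, flow now 9.
No augmenting path remains; maximum flow = 9.
In the residual graph, reachable from Depot: {Depot}.
Min-cut edges: Depot→Jct1 (6), Depot→HubC (3); capacity 6 + 3 = 9.
Cut capacity 14 exceeds the max flow 9, so it is not minimum.

No — its capacity is 14, but the minimum cut has capacity 9.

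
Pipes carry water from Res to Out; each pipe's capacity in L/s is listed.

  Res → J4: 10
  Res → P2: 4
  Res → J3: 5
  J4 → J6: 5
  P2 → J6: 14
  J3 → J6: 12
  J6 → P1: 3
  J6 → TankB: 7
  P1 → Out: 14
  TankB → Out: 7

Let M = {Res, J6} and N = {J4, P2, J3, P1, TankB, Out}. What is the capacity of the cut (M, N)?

29

Edges leaving {Res, J6}: Res→J4 (10), Res→P2 (4), Res→J3 (5), J6→P1 (3), J6→TankB (7).
Cut capacity = 10 + 4 + 5 + 3 + 7 = 29.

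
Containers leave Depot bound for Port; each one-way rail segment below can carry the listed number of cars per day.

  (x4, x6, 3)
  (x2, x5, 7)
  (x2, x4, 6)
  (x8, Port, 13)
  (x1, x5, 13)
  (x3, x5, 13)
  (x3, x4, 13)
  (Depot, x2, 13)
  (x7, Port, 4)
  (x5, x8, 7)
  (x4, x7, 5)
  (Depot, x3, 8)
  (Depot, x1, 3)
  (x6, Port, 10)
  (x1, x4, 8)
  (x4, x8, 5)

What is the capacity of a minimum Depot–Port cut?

19

Augment Depot→x1→x4→x6→Port: bottleneck 3, flow now 3.
Augment Depot→x2→x4→x7→Port: bottleneck 4, flow now 7.
Augment Depot→x2→x4→x8→Port: bottleneck 2, flow now 9.
Augment Depot→x2→x5→x8→Port: bottleneck 7, flow now 16.
Augment Depot→x3→x4→x8→Port: bottleneck 3, flow now 19.
No augmenting path remains; maximum flow = 19.
By max-flow min-cut, the minimum cut capacity equals the max flow.
In the residual graph, reachable from Depot: {Depot, x1, x2, x3, x4, x5, x7}.
Min-cut edges: x4→x6 (3), x4→x8 (5), x5→x8 (7), x7→Port (4); capacity 3 + 5 + 7 + 4 = 19.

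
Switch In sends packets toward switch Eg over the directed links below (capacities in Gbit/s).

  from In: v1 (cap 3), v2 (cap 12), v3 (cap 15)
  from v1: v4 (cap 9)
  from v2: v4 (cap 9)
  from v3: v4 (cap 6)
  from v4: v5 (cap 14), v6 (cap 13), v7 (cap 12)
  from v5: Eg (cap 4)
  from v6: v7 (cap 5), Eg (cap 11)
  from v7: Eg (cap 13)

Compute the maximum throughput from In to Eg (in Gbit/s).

18

Augment In→v1→v4→v5→Eg: bottleneck 3, flow now 3.
Augment In→v2→v4→v5→Eg: bottleneck 1, flow now 4.
Augment In→v2→v4→v6→Eg: bottleneck 8, flow now 12.
Augment In→v3→v4→v6→Eg: bottleneck 3, flow now 15.
Augment In→v3→v4→v7→Eg: bottleneck 3, flow now 18.
No augmenting path remains; maximum flow = 18.
In the residual graph, reachable from In: {In, v2, v3}.
Min-cut edges: In→v1 (3), v2→v4 (9), v3→v4 (6); capacity 3 + 9 + 6 = 18.
This cut is saturated, so no flow can exceed 18.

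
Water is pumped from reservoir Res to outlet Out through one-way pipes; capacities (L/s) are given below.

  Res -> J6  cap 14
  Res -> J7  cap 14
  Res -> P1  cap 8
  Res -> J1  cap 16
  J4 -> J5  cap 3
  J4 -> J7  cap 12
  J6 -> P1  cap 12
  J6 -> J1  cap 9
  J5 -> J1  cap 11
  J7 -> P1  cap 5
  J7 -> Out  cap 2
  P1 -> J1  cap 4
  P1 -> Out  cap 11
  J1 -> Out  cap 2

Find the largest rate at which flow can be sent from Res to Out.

15

Augment Res→J7→Out: bottleneck 2, flow now 2.
Augment Res→P1→Out: bottleneck 8, flow now 10.
Augment Res→J1→Out: bottleneck 2, flow now 12.
Augment Res→J6→P1→Out: bottleneck 3, flow now 15.
No augmenting path remains; maximum flow = 15.
In the residual graph, reachable from Res: {Res, J6, J7, P1, J1}.
Min-cut edges: J7→Out (2), P1→Out (11), J1→Out (2); capacity 2 + 11 + 2 = 15.
This cut is saturated, so no flow can exceed 15.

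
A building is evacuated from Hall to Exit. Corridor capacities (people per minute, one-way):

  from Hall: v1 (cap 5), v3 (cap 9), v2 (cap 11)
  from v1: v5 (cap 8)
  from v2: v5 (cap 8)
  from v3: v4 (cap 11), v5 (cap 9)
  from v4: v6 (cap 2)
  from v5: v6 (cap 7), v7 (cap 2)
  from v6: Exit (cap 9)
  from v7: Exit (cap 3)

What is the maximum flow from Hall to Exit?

11

Augment Hall→v1→v5→v6→Exit: bottleneck 5, flow now 5.
Augment Hall→v2→v5→v6→Exit: bottleneck 2, flow now 7.
Augment Hall→v2→v5→v7→Exit: bottleneck 2, flow now 9.
Augment Hall→v3→v4→v6→Exit: bottleneck 2, flow now 11.
No augmenting path remains; maximum flow = 11.
In the residual graph, reachable from Hall: {Hall, v1, v2, v3, v4, v5}.
Min-cut edges: v4→v6 (2), v5→v6 (7), v5→v7 (2); capacity 2 + 7 + 2 = 11.
This cut is saturated, so no flow can exceed 11.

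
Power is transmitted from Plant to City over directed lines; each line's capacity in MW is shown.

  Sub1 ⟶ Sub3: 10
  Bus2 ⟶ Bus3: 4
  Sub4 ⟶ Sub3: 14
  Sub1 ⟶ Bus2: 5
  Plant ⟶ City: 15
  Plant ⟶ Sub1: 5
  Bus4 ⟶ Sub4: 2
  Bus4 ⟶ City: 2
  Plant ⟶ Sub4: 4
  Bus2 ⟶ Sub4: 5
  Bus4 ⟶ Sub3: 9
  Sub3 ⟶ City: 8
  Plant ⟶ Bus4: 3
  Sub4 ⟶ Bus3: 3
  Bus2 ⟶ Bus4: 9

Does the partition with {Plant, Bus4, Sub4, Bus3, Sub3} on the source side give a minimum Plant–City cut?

Given cut capacity: 5 + 15 + 2 + 8 = 30.
Augment Plant→City: bottleneck 15, flow now 15.
Augment Plant→Bus4→City: bottleneck 2, flow now 17.
Augment Plant→Sub1→Sub3→City: bottleneck 5, flow now 22.
Augment Plant→Bus4→Sub3→City: bottleneck 1, flow now 23.
Augment Plant→Sub4→Sub3→City: bottleneck 2, flow now 25.
No augmenting path remains; maximum flow = 25.
In the residual graph, reachable from Plant: {Plant, Bus2, Sub1, Bus4, Sub4, Bus3, Sub3}.
Min-cut edges: Plant→City (15), Bus4→City (2), Sub3→City (8); capacity 15 + 2 + 8 = 25.
Cut capacity 30 exceeds the max flow 25, so it is not minimum.

No — its capacity is 30, but the minimum cut has capacity 25.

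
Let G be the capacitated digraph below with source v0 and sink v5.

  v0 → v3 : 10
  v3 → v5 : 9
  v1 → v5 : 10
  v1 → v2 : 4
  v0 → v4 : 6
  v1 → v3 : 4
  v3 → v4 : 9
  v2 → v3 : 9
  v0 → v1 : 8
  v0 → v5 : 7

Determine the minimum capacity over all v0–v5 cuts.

Augment v0→v5: bottleneck 7, flow now 7.
Augment v0→v1→v5: bottleneck 8, flow now 15.
Augment v0→v3→v5: bottleneck 9, flow now 24.
No augmenting path remains; maximum flow = 24.
By max-flow min-cut, the minimum cut capacity equals the max flow.
In the residual graph, reachable from v0: {v0, v3, v4}.
Min-cut edges: v0→v1 (8), v0→v5 (7), v3→v5 (9); capacity 8 + 7 + 9 = 24.

24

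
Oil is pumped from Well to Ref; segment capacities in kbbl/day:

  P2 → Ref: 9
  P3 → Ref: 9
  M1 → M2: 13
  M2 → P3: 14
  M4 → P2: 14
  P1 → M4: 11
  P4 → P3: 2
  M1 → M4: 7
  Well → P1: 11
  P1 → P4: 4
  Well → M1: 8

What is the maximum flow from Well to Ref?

Augment Well→M1→M4→P2→Ref: bottleneck 7, flow now 7.
Augment Well→M1→M2→P3→Ref: bottleneck 1, flow now 8.
Augment Well→P1→M4→P2→Ref: bottleneck 2, flow now 10.
Augment Well→P1→P4→P3→Ref: bottleneck 2, flow now 12.
Augment Well→P1→M4→M1→M2→P3→Ref: bottleneck 6, flow now 18. (uses reverse residual edge)
No augmenting path remains; maximum flow = 18.
In the residual graph, reachable from Well: {Well, M1, P1, M4, P4, M2, P3, P2}.
Min-cut edges: P3→Ref (9), P2→Ref (9); capacity 9 + 9 = 18.
This cut is saturated, so no flow can exceed 18.

18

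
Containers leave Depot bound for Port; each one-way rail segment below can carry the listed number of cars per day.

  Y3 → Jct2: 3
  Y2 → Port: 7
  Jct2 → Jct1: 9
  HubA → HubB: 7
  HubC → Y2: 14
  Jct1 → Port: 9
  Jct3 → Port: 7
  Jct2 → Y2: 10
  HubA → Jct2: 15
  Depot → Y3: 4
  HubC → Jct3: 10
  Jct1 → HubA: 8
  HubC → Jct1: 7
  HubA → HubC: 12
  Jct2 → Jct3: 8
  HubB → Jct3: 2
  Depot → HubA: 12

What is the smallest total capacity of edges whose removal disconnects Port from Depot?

Augment Depot→HubA→HubC→Jct3→Port: bottleneck 7, flow now 7.
Augment Depot→HubA→HubC→Y2→Port: bottleneck 5, flow now 12.
Augment Depot→Y3→Jct2→Y2→Port: bottleneck 2, flow now 14.
Augment Depot→Y3→Jct2→Jct1→Port: bottleneck 1, flow now 15.
No augmenting path remains; maximum flow = 15.
By max-flow min-cut, the minimum cut capacity equals the max flow.
In the residual graph, reachable from Depot: {Depot, Y3}.
Min-cut edges: Depot→HubA (12), Y3→Jct2 (3); capacity 12 + 3 = 15.

15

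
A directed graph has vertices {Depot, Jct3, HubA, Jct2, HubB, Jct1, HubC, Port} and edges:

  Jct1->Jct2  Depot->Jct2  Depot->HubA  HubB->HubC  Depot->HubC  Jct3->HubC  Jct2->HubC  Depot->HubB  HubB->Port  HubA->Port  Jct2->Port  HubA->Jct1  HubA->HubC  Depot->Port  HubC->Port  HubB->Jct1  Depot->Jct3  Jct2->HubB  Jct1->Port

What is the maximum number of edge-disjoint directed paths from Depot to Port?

5

Assign every edge capacity 1; by Menger, the answer equals the max flow.
Path Depot→Port (+1); total 1.
Path Depot→HubA→Port (+1); total 2.
Path Depot→Jct2→Port (+1); total 3.
Path Depot→HubB→Port (+1); total 4.
Path Depot→HubC→Port (+1); total 5.
No residual Depot→Port path; max flow = 5.
Certifying cut of size 5: {Depot→HubA, Depot→HubB, Depot→Jct2, Depot→Port, HubC→Port}.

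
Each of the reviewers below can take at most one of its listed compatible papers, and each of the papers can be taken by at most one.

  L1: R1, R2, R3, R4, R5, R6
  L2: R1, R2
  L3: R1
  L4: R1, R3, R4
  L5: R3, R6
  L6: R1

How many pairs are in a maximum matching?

5

Unit-capacity flow: source→left, listed edges, right→sink; max matching = max flow.
Augmenting path L1→R1 (+1); matched 1.
Augmenting path L2→R2 (+1); matched 2.
Augmenting path L4→R3 (+1); matched 3.
Augmenting path L5→R6 (+1); matched 4.
Augmenting path L3→R1→L1→R4 (+1); matched 5.
No augmenting path remains; maximum matching = 5.
König certificate: {L1, L2, L4, L5, R1} is a vertex cover of size 5 (every listed pair touches it), so no matching can be larger.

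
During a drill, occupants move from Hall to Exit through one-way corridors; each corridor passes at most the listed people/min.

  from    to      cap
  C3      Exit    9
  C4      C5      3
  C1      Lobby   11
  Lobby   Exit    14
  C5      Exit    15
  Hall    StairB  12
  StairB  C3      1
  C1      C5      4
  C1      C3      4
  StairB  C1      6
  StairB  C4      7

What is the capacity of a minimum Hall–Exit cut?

10

Augment Hall→StairB→C3→Exit: bottleneck 1, flow now 1.
Augment Hall→StairB→C4→C5→Exit: bottleneck 3, flow now 4.
Augment Hall→StairB→C1→C5→Exit: bottleneck 4, flow now 8.
Augment Hall→StairB→C1→C3→Exit: bottleneck 2, flow now 10.
No augmenting path remains; maximum flow = 10.
By max-flow min-cut, the minimum cut capacity equals the max flow.
In the residual graph, reachable from Hall: {Hall, StairB, C4}.
Min-cut edges: StairB→C1 (6), StairB→C3 (1), C4→C5 (3); capacity 6 + 1 + 3 = 10.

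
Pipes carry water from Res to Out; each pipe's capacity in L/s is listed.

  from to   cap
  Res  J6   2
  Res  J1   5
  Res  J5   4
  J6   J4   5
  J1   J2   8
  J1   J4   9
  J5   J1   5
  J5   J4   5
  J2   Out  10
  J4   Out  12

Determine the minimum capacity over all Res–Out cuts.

Augment Res→J6→J4→Out: bottleneck 2, flow now 2.
Augment Res→J1→J2→Out: bottleneck 5, flow now 7.
Augment Res→J5→J4→Out: bottleneck 4, flow now 11.
No augmenting path remains; maximum flow = 11.
By max-flow min-cut, the minimum cut capacity equals the max flow.
In the residual graph, reachable from Res: {Res}.
Min-cut edges: Res→J6 (2), Res→J1 (5), Res→J5 (4); capacity 2 + 5 + 4 = 11.

11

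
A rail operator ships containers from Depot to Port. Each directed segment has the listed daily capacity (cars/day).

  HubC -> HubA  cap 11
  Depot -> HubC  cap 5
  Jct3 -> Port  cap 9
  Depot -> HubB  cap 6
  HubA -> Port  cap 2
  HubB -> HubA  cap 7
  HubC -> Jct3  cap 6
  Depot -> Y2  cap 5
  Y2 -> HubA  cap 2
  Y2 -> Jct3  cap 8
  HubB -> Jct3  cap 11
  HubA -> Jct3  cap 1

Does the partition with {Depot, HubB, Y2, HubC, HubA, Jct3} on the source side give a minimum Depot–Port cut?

Yes — it is a minimum cut (capacity 11).

Given cut capacity: 2 + 9 = 11.
Augment Depot→HubB→HubA→Port: bottleneck 2, flow now 2.
Augment Depot→HubB→Jct3→Port: bottleneck 4, flow now 6.
Augment Depot→Y2→Jct3→Port: bottleneck 5, flow now 11.
No augmenting path remains; maximum flow = 11.
Cut capacity 11 equals the max flow, so it is a minimum cut.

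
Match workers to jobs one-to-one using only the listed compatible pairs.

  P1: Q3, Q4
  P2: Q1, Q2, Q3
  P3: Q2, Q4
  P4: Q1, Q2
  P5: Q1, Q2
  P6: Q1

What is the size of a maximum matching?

Unit-capacity flow: source→left, listed edges, right→sink; max matching = max flow.
Augmenting path P1→Q3 (+1); matched 1.
Augmenting path P2→Q1 (+1); matched 2.
Augmenting path P3→Q2 (+1); matched 3.
Augmenting path P4→Q2→P3→Q4 (+1); matched 4.
No augmenting path remains; maximum matching = 4.
König certificate: {Q1, Q2, Q3, Q4} is a vertex cover of size 4 (every listed pair touches it), so no matching can be larger.

4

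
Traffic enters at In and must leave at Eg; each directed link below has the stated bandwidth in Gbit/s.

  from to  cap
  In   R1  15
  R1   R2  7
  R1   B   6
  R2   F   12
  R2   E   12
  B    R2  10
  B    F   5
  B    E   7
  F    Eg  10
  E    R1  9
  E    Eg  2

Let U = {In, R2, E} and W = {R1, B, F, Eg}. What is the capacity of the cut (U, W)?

38

Edges leaving {In, R2, E}: In→R1 (15), R2→F (12), E→R1 (9), E→Eg (2).
Cut capacity = 15 + 12 + 9 + 2 = 38.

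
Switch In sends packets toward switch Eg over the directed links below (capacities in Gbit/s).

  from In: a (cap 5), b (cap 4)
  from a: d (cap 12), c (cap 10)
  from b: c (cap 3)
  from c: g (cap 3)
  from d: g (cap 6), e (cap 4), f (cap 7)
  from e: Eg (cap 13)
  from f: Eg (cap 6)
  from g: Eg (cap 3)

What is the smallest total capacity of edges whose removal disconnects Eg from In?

8

Augment In→a→c→g→Eg: bottleneck 3, flow now 3.
Augment In→a→d→e→Eg: bottleneck 2, flow now 5.
Augment In→b→c→a→d→e→Eg: bottleneck 2, flow now 7. (uses reverse residual edge)
Augment In→b→c→a→d→f→Eg: bottleneck 1, flow now 8. (uses reverse residual edge)
No augmenting path remains; maximum flow = 8.
By max-flow min-cut, the minimum cut capacity equals the max flow.
In the residual graph, reachable from In: {In, b}.
Min-cut edges: In→a (5), b→c (3); capacity 5 + 3 = 8.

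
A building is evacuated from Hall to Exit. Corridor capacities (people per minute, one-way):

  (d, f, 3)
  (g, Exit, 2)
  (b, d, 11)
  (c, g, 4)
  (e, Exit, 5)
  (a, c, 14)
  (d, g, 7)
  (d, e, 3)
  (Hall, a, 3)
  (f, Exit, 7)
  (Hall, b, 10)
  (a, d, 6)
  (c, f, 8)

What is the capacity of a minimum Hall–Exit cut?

Augment Hall→a→c→f→Exit: bottleneck 3, flow now 3.
Augment Hall→b→d→e→Exit: bottleneck 3, flow now 6.
Augment Hall→b→d→f→Exit: bottleneck 3, flow now 9.
Augment Hall→b→d→g→Exit: bottleneck 2, flow now 11.
No augmenting path remains; maximum flow = 11.
By max-flow min-cut, the minimum cut capacity equals the max flow.
In the residual graph, reachable from Hall: {Hall, b, d, g}.
Min-cut edges: Hall→a (3), d→e (3), d→f (3), g→Exit (2); capacity 3 + 3 + 3 + 2 = 11.

11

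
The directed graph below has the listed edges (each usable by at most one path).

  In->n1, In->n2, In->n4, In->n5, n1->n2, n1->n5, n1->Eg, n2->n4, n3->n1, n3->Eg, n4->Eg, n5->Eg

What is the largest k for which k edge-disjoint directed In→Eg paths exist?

3

Assign every edge capacity 1; by Menger, the answer equals the max flow.
Path In→n1→Eg (+1); total 1.
Path In→n4→Eg (+1); total 2.
Path In→n5→Eg (+1); total 3.
No residual In→Eg path; max flow = 3.
Certifying cut of size 3: {In→n1, In→n5, n4→Eg}.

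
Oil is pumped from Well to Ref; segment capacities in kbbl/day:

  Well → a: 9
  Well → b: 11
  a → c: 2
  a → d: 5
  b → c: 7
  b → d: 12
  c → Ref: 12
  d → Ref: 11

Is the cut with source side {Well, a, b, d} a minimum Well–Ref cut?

Given cut capacity: 2 + 7 + 11 = 20.
Augment Well→a→c→Ref: bottleneck 2, flow now 2.
Augment Well→a→d→Ref: bottleneck 5, flow now 7.
Augment Well→b→c→Ref: bottleneck 7, flow now 14.
Augment Well→b→d→Ref: bottleneck 4, flow now 18.
No augmenting path remains; maximum flow = 18.
In the residual graph, reachable from Well: {Well, a}.
Min-cut edges: Well→b (11), a→c (2), a→d (5); capacity 11 + 2 + 5 = 18.
Cut capacity 20 exceeds the max flow 18, so it is not minimum.

No — its capacity is 20, but the minimum cut has capacity 18.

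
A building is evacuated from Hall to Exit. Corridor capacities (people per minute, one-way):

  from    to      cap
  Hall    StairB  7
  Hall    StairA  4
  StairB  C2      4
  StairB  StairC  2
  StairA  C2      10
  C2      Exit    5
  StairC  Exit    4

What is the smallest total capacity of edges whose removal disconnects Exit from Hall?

7

Augment Hall→StairB→C2→Exit: bottleneck 4, flow now 4.
Augment Hall→StairB→StairC→Exit: bottleneck 2, flow now 6.
Augment Hall→StairA→C2→Exit: bottleneck 1, flow now 7.
No augmenting path remains; maximum flow = 7.
By max-flow min-cut, the minimum cut capacity equals the max flow.
In the residual graph, reachable from Hall: {Hall, StairB, StairA, C2}.
Min-cut edges: StairB→StairC (2), C2→Exit (5); capacity 2 + 5 = 7.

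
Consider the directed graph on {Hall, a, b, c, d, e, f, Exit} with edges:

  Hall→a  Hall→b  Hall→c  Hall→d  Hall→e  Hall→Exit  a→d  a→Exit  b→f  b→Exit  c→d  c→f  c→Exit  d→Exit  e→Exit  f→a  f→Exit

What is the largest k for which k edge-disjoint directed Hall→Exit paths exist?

6

Assign every edge capacity 1; by Menger, the answer equals the max flow.
Path Hall→Exit (+1); total 1.
Path Hall→a→Exit (+1); total 2.
Path Hall→b→Exit (+1); total 3.
Path Hall→c→Exit (+1); total 4.
Path Hall→d→Exit (+1); total 5.
Path Hall→e→Exit (+1); total 6.
No residual Hall→Exit path; max flow = 6.
Certifying cut of size 6: {Hall→Exit, Hall→a, Hall→b, Hall→c, Hall→d, Hall→e}.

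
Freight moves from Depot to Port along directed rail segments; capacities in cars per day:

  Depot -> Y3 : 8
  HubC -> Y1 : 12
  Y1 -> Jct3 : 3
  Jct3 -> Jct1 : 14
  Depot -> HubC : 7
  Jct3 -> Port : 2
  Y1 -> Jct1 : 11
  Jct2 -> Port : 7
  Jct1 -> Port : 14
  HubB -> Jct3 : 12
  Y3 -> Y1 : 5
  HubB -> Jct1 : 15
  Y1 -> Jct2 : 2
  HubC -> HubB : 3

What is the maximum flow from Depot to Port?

12

Augment Depot→HubC→HubB→Jct1→Port: bottleneck 3, flow now 3.
Augment Depot→HubC→Y1→Jct2→Port: bottleneck 2, flow now 5.
Augment Depot→HubC→Y1→Jct1→Port: bottleneck 2, flow now 7.
Augment Depot→Y3→Y1→Jct1→Port: bottleneck 5, flow now 12.
No augmenting path remains; maximum flow = 12.
In the residual graph, reachable from Depot: {Depot, Y3}.
Min-cut edges: Depot→HubC (7), Y3→Y1 (5); capacity 7 + 5 = 12.
This cut is saturated, so no flow can exceed 12.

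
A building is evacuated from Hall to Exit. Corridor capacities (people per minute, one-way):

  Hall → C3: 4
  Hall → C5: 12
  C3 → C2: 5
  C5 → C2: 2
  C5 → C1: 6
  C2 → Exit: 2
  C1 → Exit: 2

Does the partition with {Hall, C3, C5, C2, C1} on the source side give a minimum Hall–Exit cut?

Given cut capacity: 2 + 2 = 4.
Augment Hall→C3→C2→Exit: bottleneck 2, flow now 2.
Augment Hall→C5→C1→Exit: bottleneck 2, flow now 4.
No augmenting path remains; maximum flow = 4.
Cut capacity 4 equals the max flow, so it is a minimum cut.

Yes — it is a minimum cut (capacity 4).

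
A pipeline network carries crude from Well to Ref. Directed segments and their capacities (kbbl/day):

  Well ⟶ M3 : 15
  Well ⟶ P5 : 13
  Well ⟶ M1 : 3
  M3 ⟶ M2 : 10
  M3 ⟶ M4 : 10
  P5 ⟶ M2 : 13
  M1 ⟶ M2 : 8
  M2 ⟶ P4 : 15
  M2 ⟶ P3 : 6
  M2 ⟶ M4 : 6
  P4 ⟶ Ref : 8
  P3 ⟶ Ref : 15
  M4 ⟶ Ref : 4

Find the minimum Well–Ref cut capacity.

Augment Well→M3→M4→Ref: bottleneck 4, flow now 4.
Augment Well→M3→M2→P4→Ref: bottleneck 8, flow now 12.
Augment Well→M3→M2→P3→Ref: bottleneck 2, flow now 14.
Augment Well→P5→M2→P3→Ref: bottleneck 4, flow now 18.
No augmenting path remains; maximum flow = 18.
By max-flow min-cut, the minimum cut capacity equals the max flow.
In the residual graph, reachable from Well: {Well, M3, P5, M1, M2, P4, M4}.
Min-cut edges: M2→P3 (6), P4→Ref (8), M4→Ref (4); capacity 6 + 8 + 4 = 18.

18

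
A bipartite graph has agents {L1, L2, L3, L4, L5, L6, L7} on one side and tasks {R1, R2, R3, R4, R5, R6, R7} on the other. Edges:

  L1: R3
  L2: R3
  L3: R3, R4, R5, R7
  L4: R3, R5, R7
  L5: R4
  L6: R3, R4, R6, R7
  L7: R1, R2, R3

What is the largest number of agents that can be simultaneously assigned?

Unit-capacity flow: source→left, listed edges, right→sink; max matching = max flow.
Augmenting path L1→R3 (+1); matched 1.
Augmenting path L3→R4 (+1); matched 2.
Augmenting path L4→R5 (+1); matched 3.
Augmenting path L6→R6 (+1); matched 4.
Augmenting path L7→R1 (+1); matched 5.
Augmenting path L5→R4→L3→R7 (+1); matched 6.
No augmenting path remains; maximum matching = 6.
König certificate: {L3, L4, L5, L6, L7, R3} is a vertex cover of size 6 (every listed pair touches it), so no matching can be larger.

6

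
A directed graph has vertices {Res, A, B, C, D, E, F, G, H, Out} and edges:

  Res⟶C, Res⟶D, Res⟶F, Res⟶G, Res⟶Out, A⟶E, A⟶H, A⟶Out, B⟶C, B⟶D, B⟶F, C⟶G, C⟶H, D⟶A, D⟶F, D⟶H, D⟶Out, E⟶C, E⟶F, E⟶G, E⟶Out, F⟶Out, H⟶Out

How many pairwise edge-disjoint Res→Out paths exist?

Assign every edge capacity 1; by Menger, the answer equals the max flow.
Path Res→Out (+1); total 1.
Path Res→D→Out (+1); total 2.
Path Res→F→Out (+1); total 3.
Path Res→C→H→Out (+1); total 4.
No residual Res→Out path; max flow = 4.
Certifying cut of size 4: {Res→C, Res→D, Res→F, Res→Out}.

4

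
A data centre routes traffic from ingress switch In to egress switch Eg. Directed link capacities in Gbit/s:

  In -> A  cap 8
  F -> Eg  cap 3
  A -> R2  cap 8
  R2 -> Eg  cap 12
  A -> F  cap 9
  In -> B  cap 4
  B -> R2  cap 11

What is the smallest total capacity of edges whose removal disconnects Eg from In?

Augment In→B→R2→Eg: bottleneck 4, flow now 4.
Augment In→A→F→Eg: bottleneck 3, flow now 7.
Augment In→A→R2→Eg: bottleneck 5, flow now 12.
No augmenting path remains; maximum flow = 12.
By max-flow min-cut, the minimum cut capacity equals the max flow.
In the residual graph, reachable from In: {In}.
Min-cut edges: In→B (4), In→A (8); capacity 4 + 8 = 12.

12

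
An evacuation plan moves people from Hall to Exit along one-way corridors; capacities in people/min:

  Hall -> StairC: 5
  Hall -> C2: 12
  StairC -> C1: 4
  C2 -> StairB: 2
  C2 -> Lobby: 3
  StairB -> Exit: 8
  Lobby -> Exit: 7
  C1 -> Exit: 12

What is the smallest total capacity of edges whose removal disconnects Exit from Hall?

9

Augment Hall→StairC→C1→Exit: bottleneck 4, flow now 4.
Augment Hall→C2→StairB→Exit: bottleneck 2, flow now 6.
Augment Hall→C2→Lobby→Exit: bottleneck 3, flow now 9.
No augmenting path remains; maximum flow = 9.
By max-flow min-cut, the minimum cut capacity equals the max flow.
In the residual graph, reachable from Hall: {Hall, StairC, C2}.
Min-cut edges: StairC→C1 (4), C2→StairB (2), C2→Lobby (3); capacity 4 + 2 + 3 = 9.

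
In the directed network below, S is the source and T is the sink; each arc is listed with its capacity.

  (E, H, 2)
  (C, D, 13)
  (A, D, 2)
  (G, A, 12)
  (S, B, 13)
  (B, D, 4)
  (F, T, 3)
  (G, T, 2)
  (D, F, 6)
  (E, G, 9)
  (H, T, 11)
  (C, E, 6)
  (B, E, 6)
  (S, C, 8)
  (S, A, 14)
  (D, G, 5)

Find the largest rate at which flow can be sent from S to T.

Augment S→A→D→F→T: bottleneck 2, flow now 2.
Augment S→B→D→F→T: bottleneck 1, flow now 3.
Augment S→B→D→G→T: bottleneck 2, flow now 5.
Augment S→B→E→H→T: bottleneck 2, flow now 7.
No augmenting path remains; maximum flow = 7.
In the residual graph, reachable from S: {S, A, B, C, D, E, F, G}.
Min-cut edges: E→H (2), F→T (3), G→T (2); capacity 2 + 3 + 2 = 7.
This cut is saturated, so no flow can exceed 7.

7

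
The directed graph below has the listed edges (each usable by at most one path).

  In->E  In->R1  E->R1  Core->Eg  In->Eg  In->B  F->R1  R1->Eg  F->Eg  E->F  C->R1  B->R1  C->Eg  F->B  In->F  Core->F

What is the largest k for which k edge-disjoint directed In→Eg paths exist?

3

Assign every edge capacity 1; by Menger, the answer equals the max flow.
Path In→Eg (+1); total 1.
Path In→F→Eg (+1); total 2.
Path In→R1→Eg (+1); total 3.
No residual In→Eg path; max flow = 3.
Certifying cut of size 3: {F→Eg, In→Eg, R1→Eg}.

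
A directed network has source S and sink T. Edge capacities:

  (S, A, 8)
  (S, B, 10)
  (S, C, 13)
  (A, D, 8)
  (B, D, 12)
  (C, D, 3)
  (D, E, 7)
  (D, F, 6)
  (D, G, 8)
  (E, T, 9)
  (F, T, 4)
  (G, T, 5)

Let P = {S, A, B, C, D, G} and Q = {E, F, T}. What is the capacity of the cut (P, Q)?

18

Edges leaving {S, A, B, C, D, G}: D→E (7), D→F (6), G→T (5).
Cut capacity = 7 + 6 + 5 = 18.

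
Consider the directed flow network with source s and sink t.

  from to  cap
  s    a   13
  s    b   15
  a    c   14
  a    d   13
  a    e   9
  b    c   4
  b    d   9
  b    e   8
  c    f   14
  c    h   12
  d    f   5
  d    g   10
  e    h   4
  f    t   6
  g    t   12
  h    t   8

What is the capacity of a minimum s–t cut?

Augment s→a→c→f→t: bottleneck 6, flow now 6.
Augment s→a→c→h→t: bottleneck 7, flow now 13.
Augment s→b→c→h→t: bottleneck 1, flow now 14.
Augment s→b→d→g→t: bottleneck 9, flow now 23.
Augment s→b→c→a→d→g→t: bottleneck 1, flow now 24. (uses reverse residual edge)
No augmenting path remains; maximum flow = 24.
By max-flow min-cut, the minimum cut capacity equals the max flow.
In the residual graph, reachable from s: {s, a, b, c, d, e, f, h}.
Min-cut edges: d→g (10), f→t (6), h→t (8); capacity 10 + 6 + 8 = 24.

24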